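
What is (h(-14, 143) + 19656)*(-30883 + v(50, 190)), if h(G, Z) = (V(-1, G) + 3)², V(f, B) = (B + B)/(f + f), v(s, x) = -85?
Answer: -617656760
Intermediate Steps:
V(f, B) = B/f (V(f, B) = (2*B)/((2*f)) = (2*B)*(1/(2*f)) = B/f)
h(G, Z) = (3 - G)² (h(G, Z) = (G/(-1) + 3)² = (G*(-1) + 3)² = (-G + 3)² = (3 - G)²)
(h(-14, 143) + 19656)*(-30883 + v(50, 190)) = ((3 - 1*(-14))² + 19656)*(-30883 - 85) = ((3 + 14)² + 19656)*(-30968) = (17² + 19656)*(-30968) = (289 + 19656)*(-30968) = 19945*(-30968) = -617656760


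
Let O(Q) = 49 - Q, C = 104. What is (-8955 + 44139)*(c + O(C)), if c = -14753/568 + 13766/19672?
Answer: -493101125598/174589 ≈ -2.8244e+6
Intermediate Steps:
c = -35300241/1396712 (c = -14753*1/568 + 13766*(1/19672) = -14753/568 + 6883/9836 = -35300241/1396712 ≈ -25.274)
(-8955 + 44139)*(c + O(C)) = (-8955 + 44139)*(-35300241/1396712 + (49 - 1*104)) = 35184*(-35300241/1396712 + (49 - 104)) = 35184*(-35300241/1396712 - 55) = 35184*(-112119401/1396712) = -493101125598/174589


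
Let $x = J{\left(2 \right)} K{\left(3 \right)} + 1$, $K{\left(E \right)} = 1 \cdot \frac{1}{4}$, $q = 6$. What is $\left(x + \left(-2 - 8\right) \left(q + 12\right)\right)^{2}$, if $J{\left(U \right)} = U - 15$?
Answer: $\frac{531441}{16} \approx 33215.0$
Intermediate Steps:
$J{\left(U \right)} = -15 + U$ ($J{\left(U \right)} = U - 15 = -15 + U$)
$K{\left(E \right)} = \frac{1}{4}$ ($K{\left(E \right)} = 1 \cdot \frac{1}{4} = \frac{1}{4}$)
$x = - \frac{9}{4}$ ($x = \left(-15 + 2\right) \frac{1}{4} + 1 = \left(-13\right) \frac{1}{4} + 1 = - \frac{13}{4} + 1 = - \frac{9}{4} \approx -2.25$)
$\left(x + \left(-2 - 8\right) \left(q + 12\right)\right)^{2} = \left(- \frac{9}{4} + \left(-2 - 8\right) \left(6 + 12\right)\right)^{2} = \left(- \frac{9}{4} - 180\right)^{2} = \left(- \frac{729}{4}\right)^{2} = \frac{531441}{16}$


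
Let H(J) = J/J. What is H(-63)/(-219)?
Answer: -1/219 ≈ -0.0045662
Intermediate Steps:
H(J) = 1
H(-63)/(-219) = 1/(-219) = -1/219*1 = -1/219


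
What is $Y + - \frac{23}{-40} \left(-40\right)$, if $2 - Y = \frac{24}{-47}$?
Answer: $- \frac{963}{47} \approx -20.489$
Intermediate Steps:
$Y = \frac{118}{47}$ ($Y = 2 - \frac{24}{-47} = 2 - 24 \left(- \frac{1}{47}\right) = 2 - - \frac{24}{47} = 2 + \frac{24}{47} = \frac{118}{47} \approx 2.5106$)
$Y + - \frac{23}{-40} \left(-40\right) = \frac{118}{47} + - \frac{23}{-40} \left(-40\right) = \frac{118}{47} + \left(-23\right) \left(- \frac{1}{40}\right) \left(-40\right) = \frac{118}{47} + \frac{23}{40} \left(-40\right) = \frac{118}{47} - 23 = - \frac{963}{47}$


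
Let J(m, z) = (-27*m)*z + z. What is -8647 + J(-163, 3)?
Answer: 4559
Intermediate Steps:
J(m, z) = z - 27*m*z (J(m, z) = -27*m*z + z = z - 27*m*z)
-8647 + J(-163, 3) = -8647 + 3*(1 - 27*(-163)) = -8647 + 3*(1 + 4401) = -8647 + 3*4402 = -8647 + 13206 = 4559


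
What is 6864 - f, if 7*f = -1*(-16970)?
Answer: 31078/7 ≈ 4439.7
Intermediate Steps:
f = 16970/7 (f = (-1*(-16970))/7 = (⅐)*16970 = 16970/7 ≈ 2424.3)
6864 - f = 6864 - 1*16970/7 = 6864 - 16970/7 = 31078/7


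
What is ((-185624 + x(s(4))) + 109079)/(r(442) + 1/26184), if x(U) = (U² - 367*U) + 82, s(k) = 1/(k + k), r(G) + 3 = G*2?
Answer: -16026463791/184544840 ≈ -86.843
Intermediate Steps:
r(G) = -3 + 2*G (r(G) = -3 + G*2 = -3 + 2*G)
s(k) = 1/(2*k)
x(U) = 82 + U² - 367*U
((-185624 + x(s(4))) + 109079)/(r(442) + 1/26184) = ((-185624 + (82 + ((½)/4)² - 367/(2*4))) + 109079)/((-3 + 2*442) + 1/26184) = ((-185624 + (82 + ((½)*(¼))² - 367/(2*4))) + 109079)/((-3 + 884) + 1/26184) = ((-185624 + (82 + (⅛)² - 367*⅛)) + 109079)/(881 + 1/26184) = ((-185624 + (82 + 1/64 - 367/8)) + 109079)/(23068105/26184) = ((-185624 + 2313/64) + 109079)*(26184/23068105) = (-11877623/64 + 109079)*(26184/23068105) = -4896567/64*26184/23068105 = -16026463791/184544840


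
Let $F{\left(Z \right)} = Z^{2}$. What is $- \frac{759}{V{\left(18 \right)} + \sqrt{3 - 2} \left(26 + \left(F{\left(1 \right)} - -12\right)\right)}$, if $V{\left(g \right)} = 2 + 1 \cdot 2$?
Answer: $- \frac{759}{43} \approx -17.651$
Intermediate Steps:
$V{\left(g \right)} = 4$ ($V{\left(g \right)} = 2 + 2 = 4$)
$- \frac{759}{V{\left(18 \right)} + \sqrt{3 - 2} \left(26 + \left(F{\left(1 \right)} - -12\right)\right)} = - \frac{759}{4 + \sqrt{3 - 2} \left(26 + \left(1^{2} - -12\right)\right)} = - \frac{759}{4 + \sqrt{1} \left(26 + \left(1 + 12\right)\right)} = - \frac{759}{4 + 1 \left(26 + 13\right)} = - \frac{759}{4 + 1 \cdot 39} = - \frac{759}{4 + 39} = - \frac{759}{43}$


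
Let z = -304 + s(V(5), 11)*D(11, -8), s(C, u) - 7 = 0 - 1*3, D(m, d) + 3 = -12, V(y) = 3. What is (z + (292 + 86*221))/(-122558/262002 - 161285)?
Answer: -1240186467/10564278782 ≈ -0.11739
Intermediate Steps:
D(m, d) = -15 (D(m, d) = -3 - 12 = -15)
s(C, u) = 4 (s(C, u) = 7 + (0 - 1*3) = 7 + (0 - 3) = 7 - 3 = 4)
z = -364 (z = -304 + 4*(-15) = -304 - 60 = -364)
(z + (292 + 86*221))/(-122558/262002 - 161285) = (-364 + (292 + 86*221))/(-122558/262002 - 161285) = (-364 + (292 + 19006))/(-122558*1/262002 - 161285) = (-364 + 19298)/(-61279/131001 - 161285) = 18934/(-21128557564/131001) = 18934*(-131001/21128557564) = -1240186467/10564278782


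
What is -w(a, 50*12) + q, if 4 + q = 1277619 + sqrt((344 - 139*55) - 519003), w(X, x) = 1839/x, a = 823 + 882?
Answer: 255522387/200 + 4*I*sqrt(32894) ≈ 1.2776e+6 + 725.47*I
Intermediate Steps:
a = 1705
q = 1277615 + 4*I*sqrt(32894) (q = -4 + (1277619 + sqrt((344 - 139*55) - 519003)) = -4 + (1277619 + sqrt((344 - 7645) - 519003)) = -4 + (1277619 + sqrt(-7301 - 519003)) = -4 + (1277619 + sqrt(-526304)) = -4 + (1277619 + 4*I*sqrt(32894)) = 1277615 + 4*I*sqrt(32894) ≈ 1.2776e+6 + 725.47*I)
-w(a, 50*12) + q = -1839/(50*12) + (1277615 + 4*I*sqrt(32894)) = -1839/600 + (1277615 + 4*I*sqrt(32894)) = -1*613/200 + (1277615 + 4*I*sqrt(32894)) = -613/200 + (1277615 + 4*I*sqrt(32894)) = 255522387/200 + 4*I*sqrt(32894)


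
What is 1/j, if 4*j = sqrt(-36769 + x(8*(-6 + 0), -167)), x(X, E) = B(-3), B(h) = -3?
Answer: -2*I*sqrt(9193)/9193 ≈ -0.020859*I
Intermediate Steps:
x(X, E) = -3
j = I*sqrt(9193)/2 (j = sqrt(-36769 - 3)/4 = sqrt(-36772)/4 = (2*I*sqrt(9193))/4 = I*sqrt(9193)/2 ≈ 47.94*I)
1/j = 1/(I*sqrt(9193)/2) = -2*I*sqrt(9193)/9193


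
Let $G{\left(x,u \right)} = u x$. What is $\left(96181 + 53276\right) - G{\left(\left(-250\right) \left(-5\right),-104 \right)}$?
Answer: $279457$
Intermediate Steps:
$\left(96181 + 53276\right) - G{\left(\left(-250\right) \left(-5\right),-104 \right)} = \left(96181 + 53276\right) - - 104 \left(\left(-250\right) \left(-5\right)\right) = 149457 - \left(-104\right) 1250 = 149457 - -130000 = 149457 + 130000 = 279457$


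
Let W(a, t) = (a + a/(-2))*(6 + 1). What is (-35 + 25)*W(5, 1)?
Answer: -175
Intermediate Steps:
W(a, t) = 7*a/2 (W(a, t) = (a + a*(-½))*7 = (a - a/2)*7 = (a/2)*7 = 7*a/2)
(-35 + 25)*W(5, 1) = (-35 + 25)*((7/2)*5) = -10*35/2 = -175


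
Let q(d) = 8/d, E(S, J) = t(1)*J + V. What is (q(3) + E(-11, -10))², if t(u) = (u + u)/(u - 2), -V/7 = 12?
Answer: 33856/9 ≈ 3761.8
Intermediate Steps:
V = -84 (V = -7*12 = -84)
t(u) = 2*u/(-2 + u) (t(u) = (2*u)/(-2 + u) = 2*u/(-2 + u))
E(S, J) = -84 - 2*J (E(S, J) = (2*1/(-2 + 1))*J - 84 = (2*1/(-1))*J - 84 = (2*1*(-1))*J - 84 = -2*J - 84 = -84 - 2*J)
(q(3) + E(-11, -10))² = (8/3 + (-84 - 2*(-10)))² = (8*(⅓) + (-84 + 20))² = (8/3 - 64)² = (-184/3)² = 33856/9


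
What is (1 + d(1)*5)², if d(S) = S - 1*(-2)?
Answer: 256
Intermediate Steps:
d(S) = 2 + S (d(S) = S + 2 = 2 + S)
(1 + d(1)*5)² = (1 + (2 + 1)*5)² = (1 + 3*5)² = (1 + 15)² = 16² = 256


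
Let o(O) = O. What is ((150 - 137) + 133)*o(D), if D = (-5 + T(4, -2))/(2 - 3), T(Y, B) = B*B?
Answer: 146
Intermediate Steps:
T(Y, B) = B²
D = 1 (D = (-5 + (-2)²)/(2 - 3) = (-5 + 4)/(-1) = -1*(-1) = 1)
((150 - 137) + 133)*o(D) = ((150 - 137) + 133)*1 = (13 + 133)*1 = 146*1 = 146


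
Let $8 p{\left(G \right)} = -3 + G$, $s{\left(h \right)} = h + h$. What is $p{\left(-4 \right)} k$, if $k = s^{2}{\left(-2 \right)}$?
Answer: $-14$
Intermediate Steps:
$s{\left(h \right)} = 2 h$
$p{\left(G \right)} = - \frac{3}{8} + \frac{G}{8}$ ($p{\left(G \right)} = \frac{-3 + G}{8} = - \frac{3}{8} + \frac{G}{8}$)
$k = 16$ ($k = \left(2 \left(-2\right)\right)^{2} = \left(-4\right)^{2} = 16$)
$p{\left(-4 \right)} k = \left(- \frac{3}{8} + \frac{1}{8} \left(-4\right)\right) 16 = \left(- \frac{3}{8} - \frac{1}{2}\right) 16 = \left(- \frac{7}{8}\right) 16 = -14$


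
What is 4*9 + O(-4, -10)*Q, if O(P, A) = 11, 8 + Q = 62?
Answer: 630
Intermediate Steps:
Q = 54 (Q = -8 + 62 = 54)
4*9 + O(-4, -10)*Q = 4*9 + 11*54 = 36 + 594 = 630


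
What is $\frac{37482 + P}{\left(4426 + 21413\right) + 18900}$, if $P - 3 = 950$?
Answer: $\frac{38435}{44739} \approx 0.85909$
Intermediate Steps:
$P = 953$ ($P = 3 + 950 = 953$)
$\frac{37482 + P}{\left(4426 + 21413\right) + 18900} = \frac{37482 + 953}{\left(4426 + 21413\right) + 18900} = \frac{38435}{25839 + 18900} = \frac{38435}{44739}$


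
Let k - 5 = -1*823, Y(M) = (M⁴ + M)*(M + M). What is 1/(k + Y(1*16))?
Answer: 1/2096846 ≈ 4.7691e-7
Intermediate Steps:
Y(M) = 2*M*(M + M⁴) (Y(M) = (M + M⁴)*(2*M) = 2*M*(M + M⁴))
k = -818 (k = 5 - 1*823 = 5 - 823 = -818)
1/(k + Y(1*16)) = 1/(-818 + 2*(1*16)²*(1 + (1*16)³)) = 1/(-818 + 2*16²*(1 + 16³)) = 1/(-818 + 2*256*(1 + 4096)) = 1/(-818 + 2*256*4097) = 1/(-818 + 2097664) = 1/2096846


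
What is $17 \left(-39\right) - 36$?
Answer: $-699$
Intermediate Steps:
$17 \left(-39\right) - 36 = -663 - 36 = -699$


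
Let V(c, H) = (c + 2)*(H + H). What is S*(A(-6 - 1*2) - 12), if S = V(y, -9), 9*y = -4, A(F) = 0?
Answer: 336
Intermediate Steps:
y = -4/9 (y = (1/9)*(-4) = -4/9 ≈ -0.44444)
V(c, H) = 2*H*(2 + c) (V(c, H) = (2 + c)*(2*H) = 2*H*(2 + c))
S = -28 (S = 2*(-9)*(2 - 4/9) = 2*(-9)*(14/9) = -28)
S*(A(-6 - 1*2) - 12) = -28*(0 - 12) = -28*(-12) = 336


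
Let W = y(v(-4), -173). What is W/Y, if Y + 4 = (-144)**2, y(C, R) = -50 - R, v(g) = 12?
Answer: 123/20732 ≈ 0.0059329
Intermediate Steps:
Y = 20732 (Y = -4 + (-144)**2 = -4 + 20736 = 20732)
W = 123 (W = -50 - 1*(-173) = -50 + 173 = 123)
W/Y = 123/20732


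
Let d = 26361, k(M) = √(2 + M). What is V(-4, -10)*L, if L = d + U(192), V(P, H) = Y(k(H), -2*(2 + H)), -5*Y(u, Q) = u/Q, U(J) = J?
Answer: -26553*I*√2/40 ≈ -938.79*I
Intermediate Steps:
Y(u, Q) = -u/(5*Q)
V(P, H) = -√(2 + H)/(5*(-4 - 2*H)) (V(P, H) = -√(2 + H)/(5*((-2*(2 + H)))) = -√(2 + H)/(5*(-4 - 2*H)))
L = 26553 (L = 26361 + 192 = 26553)
V(-4, -10)*L = (1/(10*√(2 - 10)))*26553 = (1/(10*√(-8)))*26553 = ((-I*√2/4)/10)*26553 = -I*√2/40*26553 = -26553*I*√2/40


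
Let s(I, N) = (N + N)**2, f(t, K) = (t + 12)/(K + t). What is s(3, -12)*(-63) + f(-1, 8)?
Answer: -254005/7 ≈ -36286.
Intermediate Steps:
f(t, K) = (12 + t)/(K + t)
s(I, N) = 4*N**2 (s(I, N) = (2*N)**2 = 4*N**2)
s(3, -12)*(-63) + f(-1, 8) = (4*(-12)**2)*(-63) + (12 - 1)/(8 - 1) = (4*144)*(-63) + 11/7 = 576*(-63) + (1/7)*11 = -36288 + 11/7 = -254005/7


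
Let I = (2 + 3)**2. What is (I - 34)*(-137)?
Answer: 1233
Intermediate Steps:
I = 25 (I = 5**2 = 25)
(I - 34)*(-137) = (25 - 34)*(-137) = -9*(-137) = 1233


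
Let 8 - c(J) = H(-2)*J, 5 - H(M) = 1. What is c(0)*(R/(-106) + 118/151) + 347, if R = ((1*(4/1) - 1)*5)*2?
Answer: 2808953/8003 ≈ 350.99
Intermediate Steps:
H(M) = 4 (H(M) = 5 - 1*1 = 5 - 1 = 4)
R = 30 (R = ((1*(4*1) - 1)*5)*2 = ((1*4 - 1)*5)*2 = ((4 - 1)*5)*2 = (3*5)*2 = 15*2 = 30)
c(J) = 8 - 4*J
c(0)*(R/(-106) + 118/151) + 347 = (8 - 4*0)*(30/(-106) + 118/151) + 347 = (8 + 0)*(30*(-1/106) + 118*(1/151)) + 347 = 8*(-15/53 + 118/151) + 347 = 8*(3989/8003) + 347 = 31912/8003 + 347 = 2808953/8003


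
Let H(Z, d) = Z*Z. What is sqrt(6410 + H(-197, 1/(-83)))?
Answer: sqrt(45219) ≈ 212.65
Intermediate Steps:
H(Z, d) = Z**2
sqrt(6410 + H(-197, 1/(-83))) = sqrt(6410 + (-197)**2) = sqrt(6410 + 38809) = sqrt(45219)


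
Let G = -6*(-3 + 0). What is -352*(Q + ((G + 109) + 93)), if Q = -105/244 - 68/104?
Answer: -61107288/793 ≈ -77058.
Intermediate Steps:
G = 18 (G = -6*(-3) = 18)
Q = -3439/3172 (Q = -105*1/244 - 68*1/104 = -105/244 - 17/26 = -3439/3172 ≈ -1.0842)
-352*(Q + ((G + 109) + 93)) = -352*(-3439/3172 + ((18 + 109) + 93)) = -352*(-3439/3172 + (127 + 93)) = -352*(-3439/3172 + 220) = -352*694401/3172 = -61107288/793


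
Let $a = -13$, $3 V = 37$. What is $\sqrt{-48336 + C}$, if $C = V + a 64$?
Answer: $\frac{i \sqrt{442401}}{3} \approx 221.71 i$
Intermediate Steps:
$V = \frac{37}{3}$ ($V = \frac{1}{3} \cdot 37 = \frac{37}{3} \approx 12.333$)
$C = - \frac{2459}{3}$ ($C = \frac{37}{3} - 832 = - \frac{2459}{3} \approx -819.67$)
$\sqrt{-48336 + C} = \sqrt{-48336 - \frac{2459}{3}} = \sqrt{- \frac{147467}{3}} = \frac{i \sqrt{442401}}{3}$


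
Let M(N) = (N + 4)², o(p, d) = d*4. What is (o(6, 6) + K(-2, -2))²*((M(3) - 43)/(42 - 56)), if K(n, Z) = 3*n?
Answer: -972/7 ≈ -138.86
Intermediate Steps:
o(p, d) = 4*d
M(N) = (4 + N)²
(o(6, 6) + K(-2, -2))²*((M(3) - 43)/(42 - 56)) = (4*6 + 3*(-2))²*(((4 + 3)² - 43)/(42 - 56)) = (24 - 6)²*((7² - 43)/(-14)) = 18²*((49 - 43)*(-1/14)) = 324*(6*(-1/14)) = 324*(-3/7) = -972/7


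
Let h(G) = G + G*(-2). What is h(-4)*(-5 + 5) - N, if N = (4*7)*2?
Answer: -56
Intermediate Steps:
N = 56 (N = 28*2 = 56)
h(G) = -G (h(G) = G - 2*G = -G)
h(-4)*(-5 + 5) - N = (-1*(-4))*(-5 + 5) - 1*56 = 4*0 - 56 = 0 - 56 = -56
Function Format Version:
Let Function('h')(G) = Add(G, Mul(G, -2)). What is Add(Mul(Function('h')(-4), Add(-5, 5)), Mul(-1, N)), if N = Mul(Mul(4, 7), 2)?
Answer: -56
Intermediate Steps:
N = 56 (N = Mul(28, 2) = 56)
Function('h')(G) = Mul(-1, G) (Function('h')(G) = Add(G, Mul(-2, G)) = Mul(-1, G))
Add(Mul(Function('h')(-4), Add(-5, 5)), Mul(-1, N)) = Add(Mul(Mul(-1, -4), Add(-5, 5)), Mul(-1, 56)) = Add(Mul(4, 0), -56) = Add(0, -56) = -56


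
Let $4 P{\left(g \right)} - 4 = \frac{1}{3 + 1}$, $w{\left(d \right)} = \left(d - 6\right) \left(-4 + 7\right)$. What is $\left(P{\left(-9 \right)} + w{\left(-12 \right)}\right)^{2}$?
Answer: $\frac{717409}{256} \approx 2802.4$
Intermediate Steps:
$w{\left(d \right)} = -18 + 3 d$ ($w{\left(d \right)} = \left(-6 + d\right) 3 = -18 + 3 d$)
$P{\left(g \right)} = \frac{17}{16}$ ($P{\left(g \right)} = 1 + \frac{1}{4 \left(3 + 1\right)} = 1 + \frac{1}{4 \cdot 4} = 1 + \frac{1}{4} \cdot \frac{1}{4} = 1 + \frac{1}{16} = \frac{17}{16}$)
$\left(P{\left(-9 \right)} + w{\left(-12 \right)}\right)^{2} = \left(\frac{17}{16} + \left(-18 + 3 \left(-12\right)\right)\right)^{2} = \left(\frac{17}{16} - 54\right)^{2} = \left(- \frac{847}{16}\right)^{2} = \frac{717409}{256}$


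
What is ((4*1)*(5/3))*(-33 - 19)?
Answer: -1040/3 ≈ -346.67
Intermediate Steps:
((4*1)*(5/3))*(-33 - 19) = (4*(5*(1/3)))*(-52) = (4*(5/3))*(-52) = (20/3)*(-52) = -1040/3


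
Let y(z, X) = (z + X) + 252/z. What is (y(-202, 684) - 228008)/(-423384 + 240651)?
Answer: 7660084/6152011 ≈ 1.2451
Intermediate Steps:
y(z, X) = X + z + 252/z (y(z, X) = (X + z) + 252/z = X + z + 252/z)
(y(-202, 684) - 228008)/(-423384 + 240651) = ((684 - 202 + 252/(-202)) - 228008)/(-423384 + 240651) = ((684 - 202 + 252*(-1/202)) - 228008)/(-182733) = ((684 - 202 - 126/101) - 228008)*(-1/182733) = (48556/101 - 228008)*(-1/182733) = -22980252/101*(-1/182733) = 7660084/6152011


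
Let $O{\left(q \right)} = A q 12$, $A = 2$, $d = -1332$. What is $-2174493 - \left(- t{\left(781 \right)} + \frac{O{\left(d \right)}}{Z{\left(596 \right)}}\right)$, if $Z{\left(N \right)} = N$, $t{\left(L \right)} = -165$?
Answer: $- \frac{324016050}{149} \approx -2.1746 \cdot 10^{6}$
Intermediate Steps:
$O{\left(q \right)} = 24 q$ ($O{\left(q \right)} = 2 q 12 = 24 q$)
$-2174493 - \left(- t{\left(781 \right)} + \frac{O{\left(d \right)}}{Z{\left(596 \right)}}\right) = -2174493 - \left(165 + \frac{24 \left(-1332\right)}{596}\right) = -2174493 - \left(165 - \frac{7992}{149}\right) = -2174493 - \frac{16593}{149} = - \frac{324016050}{149}$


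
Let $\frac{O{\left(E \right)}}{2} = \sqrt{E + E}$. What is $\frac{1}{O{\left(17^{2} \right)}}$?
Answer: $\frac{\sqrt{2}}{68} \approx 0.020797$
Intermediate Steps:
$O{\left(E \right)} = 2 \sqrt{2} \sqrt{E}$ ($O{\left(E \right)} = 2 \sqrt{E + E} = 2 \sqrt{2 E} = 2 \sqrt{2} \sqrt{E}$)
$\frac{1}{O{\left(17^{2} \right)}} = \frac{1}{2 \sqrt{2} \sqrt{17^{2}}} = \frac{1}{2 \sqrt{2} \sqrt{289}} = \frac{1}{2 \sqrt{2} \cdot 17} = \frac{1}{34 \sqrt{2}} = \frac{\sqrt{2}}{68}$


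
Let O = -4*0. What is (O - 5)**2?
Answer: 25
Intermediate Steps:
O = 0
(O - 5)**2 = (0 - 5)**2 = (-5)**2 = 25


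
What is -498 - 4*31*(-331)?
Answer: 40546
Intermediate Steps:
-498 - 4*31*(-331) = -498 - 124*(-331) = -498 + 41044 = 40546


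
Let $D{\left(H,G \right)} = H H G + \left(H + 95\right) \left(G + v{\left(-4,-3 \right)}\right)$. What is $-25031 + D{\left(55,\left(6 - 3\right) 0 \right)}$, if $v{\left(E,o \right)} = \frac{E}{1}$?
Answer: $-25631$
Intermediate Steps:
$v{\left(E,o \right)} = E$ ($v{\left(E,o \right)} = E 1 = E$)
$D{\left(H,G \right)} = G H^{2} + \left(-4 + G\right) \left(95 + H\right)$ ($D{\left(H,G \right)} = H H G + \left(H + 95\right) \left(G - 4\right) = H^{2} G + \left(95 + H\right) \left(-4 + G\right) = G H^{2} + \left(-4 + G\right) \left(95 + H\right)$)
$-25031 + D{\left(55,\left(6 - 3\right) 0 \right)} = -25031 + \left(-380 - 220 + 95 \left(6 - 3\right) 0 + \left(6 - 3\right) 0 \cdot 55 + \left(6 - 3\right) 0 \cdot 55^{2}\right) = -25031 + \left(-380 - 220 + 95 \cdot 3 \cdot 0 + 3 \cdot 0 \cdot 55 + 3 \cdot 0 \cdot 3025\right) = -25031 + \left(-380 - 220 + 95 \cdot 0 + 0 \cdot 55 + 0 \cdot 3025\right) = -25031 + \left(-380 - 220 + 0 + 0 + 0\right) = -25031 - 600 = -25631$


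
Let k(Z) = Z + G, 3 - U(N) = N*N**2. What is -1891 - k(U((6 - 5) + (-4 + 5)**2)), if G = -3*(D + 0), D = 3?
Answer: -1877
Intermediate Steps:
G = -9 (G = -3*(3 + 0) = -3*3 = -9)
U(N) = 3 - N**3 (U(N) = 3 - N*N**2 = 3 - N**3)
k(Z) = -9 + Z (k(Z) = Z - 9 = -9 + Z)
-1891 - k(U((6 - 5) + (-4 + 5)**2)) = -1891 - (-9 + (3 - ((6 - 5) + (-4 + 5)**2)**3)) = -1891 - (-9 + (3 - (1 + 1**2)**3)) = -1891 - (-9 + (3 - (1 + 1)**3)) = -1891 - (-9 + (3 - 1*2**3)) = -1891 - (-9 + (3 - 1*8)) = -1891 - (-9 + (3 - 8)) = -1891 - (-9 - 5) = -1891 - 1*(-14) = -1891 + 14 = -1877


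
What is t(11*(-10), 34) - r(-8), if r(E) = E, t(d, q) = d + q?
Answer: -68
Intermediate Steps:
t(11*(-10), 34) - r(-8) = (11*(-10) + 34) - 1*(-8) = (-110 + 34) + 8 = -76 + 8 = -68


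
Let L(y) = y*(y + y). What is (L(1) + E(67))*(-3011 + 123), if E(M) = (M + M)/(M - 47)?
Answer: -125628/5 ≈ -25126.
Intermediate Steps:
L(y) = 2*y² (L(y) = y*(2*y) = 2*y²)
E(M) = 2*M/(-47 + M) (E(M) = (2*M)/(-47 + M) = 2*M/(-47 + M))
(L(1) + E(67))*(-3011 + 123) = (2*1² + 2*67/(-47 + 67))*(-3011 + 123) = (2*1 + 2*67/20)*(-2888) = (2 + 2*67*(1/20))*(-2888) = (2 + 67/10)*(-2888) = (87/10)*(-2888) = -125628/5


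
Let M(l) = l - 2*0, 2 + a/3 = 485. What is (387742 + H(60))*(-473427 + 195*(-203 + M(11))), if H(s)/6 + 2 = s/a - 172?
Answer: -4543681604058/23 ≈ -1.9755e+11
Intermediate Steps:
a = 1449 (a = -6 + 3*485 = -6 + 1455 = 1449)
M(l) = l (M(l) = l - 1*0 = l + 0 = l)
H(s) = -1044 + 2*s/483 (H(s) = -12 + 6*(s/1449 - 172) = -12 + 6*(-172 + s/1449) = -12 + (-1032 + 2*s/483) = -1044 + 2*s/483)
(387742 + H(60))*(-473427 + 195*(-203 + M(11))) = (387742 + (-1044 + (2/483)*60))*(-473427 + 195*(-203 + 11)) = (387742 + (-1044 + 40/161))*(-473427 + 195*(-192)) = (387742 - 168044/161)*(-473427 - 37440) = (62258418/161)*(-510867) = -4543681604058/23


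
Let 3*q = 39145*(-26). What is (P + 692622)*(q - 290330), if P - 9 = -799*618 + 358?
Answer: -376254213320/3 ≈ -1.2542e+11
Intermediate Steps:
P = -493415 (P = 9 + (-799*618 + 358) = 9 + (-493782 + 358) = 9 - 493424 = -493415)
q = -1017770/3 (q = (39145*(-26))/3 = (⅓)*(-1017770) = -1017770/3 ≈ -3.3926e+5)
(P + 692622)*(q - 290330) = (-493415 + 692622)*(-1017770/3 - 290330) = 199207*(-1888760/3) = -376254213320/3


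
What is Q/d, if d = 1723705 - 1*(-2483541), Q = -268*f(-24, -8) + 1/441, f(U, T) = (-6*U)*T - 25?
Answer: 139107277/1855395486 ≈ 0.074974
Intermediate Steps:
f(U, T) = -25 - 6*T*U (f(U, T) = -6*T*U - 25 = -25 - 6*T*U)
Q = 139107277/441 (Q = -268*(-25 - 6*(-8)*(-24)) + 1/441 = -268*(-25 - 1152) + 1/441 = -268*(-1177) + 1/441 = 315436 + 1/441 = 139107277/441 ≈ 3.1544e+5)
d = 4207246 (d = 1723705 + 2483541 = 4207246)
Q/d = (139107277/441)/4207246 = (139107277/441)*(1/4207246) = 139107277/1855395486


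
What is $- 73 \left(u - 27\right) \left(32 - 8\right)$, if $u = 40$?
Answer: $-22776$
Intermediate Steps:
$- 73 \left(u - 27\right) \left(32 - 8\right) = - 73 \left(40 - 27\right) \left(32 - 8\right) = - 73 \cdot 13 \cdot 24 = \left(-73\right) 312 = -22776$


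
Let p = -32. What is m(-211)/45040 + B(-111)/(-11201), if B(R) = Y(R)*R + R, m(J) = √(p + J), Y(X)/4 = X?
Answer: -49173/11201 + 9*I*√3/45040 ≈ -4.3901 + 0.0003461*I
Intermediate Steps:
Y(X) = 4*X
m(J) = √(-32 + J)
B(R) = R + 4*R² (B(R) = (4*R)*R + R = 4*R² + R = R + 4*R²)
m(-211)/45040 + B(-111)/(-11201) = √(-32 - 211)/45040 - 111*(1 + 4*(-111))/(-11201) = √(-243)*(1/45040) - 111*(1 - 444)*(-1/11201) = (9*I*√3)*(1/45040) - 111*(-443)*(-1/11201) = 9*I*√3/45040 + 49173*(-1/11201) = 9*I*√3/45040 - 49173/11201 = -49173/11201 + 9*I*√3/45040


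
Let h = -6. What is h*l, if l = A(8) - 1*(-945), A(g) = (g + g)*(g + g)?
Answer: -7206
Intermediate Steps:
A(g) = 4*g**2 (A(g) = (2*g)*(2*g) = 4*g**2)
l = 1201 (l = 4*8**2 - 1*(-945) = 4*64 + 945 = 256 + 945 = 1201)
h*l = -6*1201 = -7206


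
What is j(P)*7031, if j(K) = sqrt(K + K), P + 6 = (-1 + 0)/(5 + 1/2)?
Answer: 14062*I*sqrt(374)/11 ≈ 24722.0*I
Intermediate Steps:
P = -68/11 (P = -6 + (-1 + 0)/(5 + 1/2) = -6 - 1/(5 + 1/2) = -6 - 1/11/2 = -6 - 1*2/11 = -6 - 2/11 = -68/11 ≈ -6.1818)
j(K) = sqrt(2)*sqrt(K) (j(K) = sqrt(2*K) = sqrt(2)*sqrt(K))
j(P)*7031 = (sqrt(2)*sqrt(-68/11))*7031 = (sqrt(2)*(2*I*sqrt(187)/11))*7031 = (2*I*sqrt(374)/11)*7031 = 14062*I*sqrt(374)/11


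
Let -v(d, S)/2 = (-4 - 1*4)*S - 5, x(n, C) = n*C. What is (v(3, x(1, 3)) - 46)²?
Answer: 144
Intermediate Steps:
x(n, C) = C*n
v(d, S) = 10 + 16*S (v(d, S) = -2*((-4 - 1*4)*S - 5) = -2*((-4 - 4)*S - 5) = -2*(-8*S - 5) = -2*(-5 - 8*S) = 10 + 16*S)
(v(3, x(1, 3)) - 46)² = ((10 + 16*(3*1)) - 46)² = ((10 + 16*3) - 46)² = ((10 + 48) - 46)² = (58 - 46)² = 12² = 144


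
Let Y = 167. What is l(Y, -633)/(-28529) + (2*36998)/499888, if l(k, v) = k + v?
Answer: 585994923/3565326188 ≈ 0.16436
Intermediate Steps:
l(Y, -633)/(-28529) + (2*36998)/499888 = (167 - 633)/(-28529) + (2*36998)/499888 = -466*(-1/28529) + 73996*(1/499888) = 466/28529 + 18499/124972 = 585994923/3565326188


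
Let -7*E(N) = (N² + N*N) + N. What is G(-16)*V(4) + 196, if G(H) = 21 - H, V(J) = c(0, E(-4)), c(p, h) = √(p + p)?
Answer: 196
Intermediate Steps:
E(N) = -2*N²/7 - N/7 (E(N) = -((N² + N*N) + N)/7 = -((N² + N²) + N)/7 = -(2*N² + N)/7 = -(N + 2*N²)/7 = -2*N²/7 - N/7)
c(p, h) = √2*√p (c(p, h) = √(2*p) = √2*√p)
V(J) = 0 (V(J) = √2*√0 = √2*0 = 0)
G(-16)*V(4) + 196 = (21 - 1*(-16))*0 + 196 = (21 + 16)*0 + 196 = 37*0 + 196 = 0 + 196 = 196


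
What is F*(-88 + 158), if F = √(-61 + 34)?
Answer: 210*I*√3 ≈ 363.73*I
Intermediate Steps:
F = 3*I*√3 (F = √(-27) = 3*I*√3 ≈ 5.1962*I)
F*(-88 + 158) = (3*I*√3)*(-88 + 158) = (3*I*√3)*70 = 210*I*√3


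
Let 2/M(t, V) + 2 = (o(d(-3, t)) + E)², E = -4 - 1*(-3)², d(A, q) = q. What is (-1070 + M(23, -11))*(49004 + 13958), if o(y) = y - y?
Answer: -11250553856/167 ≈ -6.7369e+7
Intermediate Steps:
o(y) = 0
E = -13 (E = -4 - 1*9 = -4 - 9 = -13)
M(t, V) = 2/167 (M(t, V) = 2/(-2 + (0 - 13)²) = 2/(-2 + (-13)²) = 2/(-2 + 169) = 2/167)
(-1070 + M(23, -11))*(49004 + 13958) = (-1070 + 2/167)*(49004 + 13958) = -178688/167*62962 = -11250553856/167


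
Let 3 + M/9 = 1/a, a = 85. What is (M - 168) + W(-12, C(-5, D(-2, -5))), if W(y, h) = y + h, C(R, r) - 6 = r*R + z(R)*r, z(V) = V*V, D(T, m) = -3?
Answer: -22176/85 ≈ -260.89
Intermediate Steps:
z(V) = V²
M = -2286/85 (M = -27 + 9/85 = -2286/85 ≈ -26.894)
C(R, r) = 6 + R*r + r*R² (C(R, r) = 6 + (r*R + R²*r) = 6 + (R*r + r*R²) = 6 + R*r + r*R²)
W(y, h) = h + y
(M - 168) + W(-12, C(-5, D(-2, -5))) = (-2286/85 - 168) + ((6 - 5*(-3) - 3*(-5)²) - 12) = -16566/85 + ((6 + 15 - 3*25) - 12) = -16566/85 + ((6 + 15 - 75) - 12) = -16566/85 + (-54 - 12) = -16566/85 - 66 = -22176/85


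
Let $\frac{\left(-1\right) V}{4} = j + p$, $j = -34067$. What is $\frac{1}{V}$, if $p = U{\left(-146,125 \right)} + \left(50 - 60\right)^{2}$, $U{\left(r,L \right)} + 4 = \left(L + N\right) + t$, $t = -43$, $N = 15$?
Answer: $\frac{1}{135496} \approx 7.3803 \cdot 10^{-6}$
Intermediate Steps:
$U{\left(r,L \right)} = -32 + L$ ($U{\left(r,L \right)} = -4 + \left(\left(L + 15\right) - 43\right) = -4 + \left(\left(15 + L\right) - 43\right) = -4 + \left(-28 + L\right) = -32 + L$)
$p = 193$ ($p = \left(-32 + 125\right) + \left(50 - 60\right)^{2} = 93 + \left(-10\right)^{2} = 93 + 100 = 193$)
$V = 135496$ ($V = - 4 \left(-34067 + 193\right) = \left(-4\right) \left(-33874\right) = 135496$)
$\frac{1}{V} = \frac{1}{135496}$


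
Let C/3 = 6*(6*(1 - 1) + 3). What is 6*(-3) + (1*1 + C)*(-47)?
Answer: -2603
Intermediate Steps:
C = 54 (C = 3*(6*(6*(1 - 1) + 3)) = 3*(6*(6*0 + 3)) = 3*(6*(0 + 3)) = 3*(6*3) = 3*18 = 54)
6*(-3) + (1*1 + C)*(-47) = 6*(-3) + (1*1 + 54)*(-47) = -18 + (1 + 54)*(-47) = -18 + 55*(-47) = -18 - 2585 = -2603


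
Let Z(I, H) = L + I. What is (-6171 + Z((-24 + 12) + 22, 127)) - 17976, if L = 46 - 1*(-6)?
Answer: -24085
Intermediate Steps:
L = 52 (L = 46 + 6 = 52)
Z(I, H) = 52 + I
(-6171 + Z((-24 + 12) + 22, 127)) - 17976 = (-6171 + (52 + ((-24 + 12) + 22))) - 17976 = (-6171 + (52 + (-12 + 22))) - 17976 = (-6171 + (52 + 10)) - 17976 = (-6171 + 62) - 17976 = -6109 - 17976 = -24085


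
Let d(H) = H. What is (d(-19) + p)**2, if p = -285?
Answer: 92416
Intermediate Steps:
(d(-19) + p)**2 = (-19 - 285)**2 = (-304)**2 = 92416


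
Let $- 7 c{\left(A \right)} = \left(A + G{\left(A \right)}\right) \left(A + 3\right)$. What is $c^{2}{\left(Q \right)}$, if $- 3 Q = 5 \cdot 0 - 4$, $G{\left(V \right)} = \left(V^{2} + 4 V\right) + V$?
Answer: $\frac{1308736}{35721} \approx 36.638$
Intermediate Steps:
$G{\left(V \right)} = V^{2} + 5 V$
$Q = \frac{4}{3}$ ($Q = - \frac{5 \cdot 0 - 4}{3} = - \frac{0 - 4}{3} = \left(- \frac{1}{3}\right) \left(-4\right) = \frac{4}{3} \approx 1.3333$)
$c{\left(A \right)} = - \frac{\left(3 + A\right) \left(A + A \left(5 + A\right)\right)}{7}$ ($c{\left(A \right)} = - \frac{\left(A + A \left(5 + A\right)\right) \left(A + 3\right)}{7} = - \frac{\left(A + A \left(5 + A\right)\right) \left(3 + A\right)}{7} = - \frac{\left(3 + A\right) \left(A + A \left(5 + A\right)\right)}{7}$)
$c^{2}{\left(Q \right)} = \left(\frac{1}{7} \cdot \frac{4}{3} \left(-18 - \left(\frac{4}{3}\right)^{2} - 12\right)\right)^{2} = \left(\frac{1}{7} \cdot \frac{4}{3} \left(-18 - \frac{16}{9} - 12\right)\right)^{2} = \left(\frac{1}{7} \cdot \frac{4}{3} \left(- \frac{286}{9}\right)\right)^{2} = \left(- \frac{1144}{189}\right)^{2} = \frac{1308736}{35721}$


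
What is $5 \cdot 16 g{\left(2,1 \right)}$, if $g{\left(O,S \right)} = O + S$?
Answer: $240$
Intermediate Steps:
$5 \cdot 16 g{\left(2,1 \right)} = 5 \cdot 16 \left(2 + 1\right) = 80 \cdot 3 = 240$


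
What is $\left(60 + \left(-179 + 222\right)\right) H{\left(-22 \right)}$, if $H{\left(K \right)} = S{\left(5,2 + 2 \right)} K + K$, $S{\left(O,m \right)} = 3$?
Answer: $-9064$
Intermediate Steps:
$H{\left(K \right)} = 4 K$ ($H{\left(K \right)} = 3 K + K = 4 K$)
$\left(60 + \left(-179 + 222\right)\right) H{\left(-22 \right)} = \left(60 + \left(-179 + 222\right)\right) 4 \left(-22\right) = \left(60 + 43\right) \left(-88\right) = 103 \left(-88\right) = -9064$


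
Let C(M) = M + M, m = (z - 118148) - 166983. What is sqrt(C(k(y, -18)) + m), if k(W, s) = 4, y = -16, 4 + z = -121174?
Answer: I*sqrt(406301) ≈ 637.42*I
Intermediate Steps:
z = -121178 (z = -4 - 121174 = -121178)
m = -406309 (m = (-121178 - 118148) - 166983 = -239326 - 166983 = -406309)
C(M) = 2*M
sqrt(C(k(y, -18)) + m) = sqrt(2*4 - 406309) = sqrt(8 - 406309) = sqrt(-406301) = I*sqrt(406301)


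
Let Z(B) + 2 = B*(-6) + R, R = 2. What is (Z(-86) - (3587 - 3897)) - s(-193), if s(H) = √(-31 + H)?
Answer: 826 - 4*I*√14 ≈ 826.0 - 14.967*I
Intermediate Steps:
Z(B) = -6*B (Z(B) = -2 + (B*(-6) + 2) = -2 + (-6*B + 2) = -2 + (2 - 6*B) = -6*B)
(Z(-86) - (3587 - 3897)) - s(-193) = (-6*(-86) - (3587 - 3897)) - √(-31 - 193) = (516 - 1*(-310)) - √(-224) = (516 + 310) - 4*I*√14 = 826 - 4*I*√14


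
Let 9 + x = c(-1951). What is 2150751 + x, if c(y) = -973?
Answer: 2149769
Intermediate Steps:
x = -982 (x = -9 - 973 = -982)
2150751 + x = 2150751 - 982 = 2149769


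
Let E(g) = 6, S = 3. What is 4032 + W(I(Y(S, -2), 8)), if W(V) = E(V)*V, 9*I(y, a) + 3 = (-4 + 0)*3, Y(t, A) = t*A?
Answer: 4022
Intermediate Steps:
Y(t, A) = A*t
I(y, a) = -5/3 (I(y, a) = -⅓ + ((-4 + 0)*3)/9 = -⅓ + (-4*3)/9 = -⅓ + (⅑)*(-12) = -⅓ - 4/3 = -5/3)
W(V) = 6*V
4032 + W(I(Y(S, -2), 8)) = 4032 + 6*(-5/3) = 4032 - 10 = 4022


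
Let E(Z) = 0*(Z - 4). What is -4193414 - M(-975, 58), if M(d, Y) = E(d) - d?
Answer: -4194389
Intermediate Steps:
E(Z) = 0 (E(Z) = 0*(-4 + Z) = 0)
M(d, Y) = -d (M(d, Y) = 0 - d = -d)
-4193414 - M(-975, 58) = -4193414 - (-1)*(-975) = -4193414 - 1*975 = -4193414 - 975 = -4194389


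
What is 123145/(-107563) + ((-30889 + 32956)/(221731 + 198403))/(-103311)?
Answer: -137052382088909/119710623747858 ≈ -1.1449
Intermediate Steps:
123145/(-107563) + ((-30889 + 32956)/(221731 + 198403))/(-103311) = 123145*(-1/107563) + (2067/420134)*(-1/103311) = -123145/107563 + (2067*(1/420134))*(-1/103311) = -123145/107563 + (159/32318)*(-1/103311) = -123145/107563 - 53/1112934966 = -137052382088909/119710623747858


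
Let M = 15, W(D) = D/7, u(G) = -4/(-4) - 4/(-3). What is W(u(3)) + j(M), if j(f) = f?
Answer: 46/3 ≈ 15.333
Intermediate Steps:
u(G) = 7/3 (u(G) = -4*(-1/4) - 4*(-1/3) = 1 + 4/3 = 7/3)
W(D) = D/7 (W(D) = D*(1/7) = D/7)
W(u(3)) + j(M) = (1/7)*(7/3) + 15 = 1/3 + 15 = 46/3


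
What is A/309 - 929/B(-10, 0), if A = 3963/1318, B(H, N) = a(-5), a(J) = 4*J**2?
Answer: -62991683/6787700 ≈ -9.2803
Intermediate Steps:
B(H, N) = 100 (B(H, N) = 4*(-5)**2 = 4*25 = 100)
A = 3963/1318 (A = 3963*(1/1318) = 3963/1318 ≈ 3.0068)
A/309 - 929/B(-10, 0) = (3963/1318)/309 - 929/100 = (3963/1318)*(1/309) - 929*1/100 = 1321/135754 - 929/100 = -62991683/6787700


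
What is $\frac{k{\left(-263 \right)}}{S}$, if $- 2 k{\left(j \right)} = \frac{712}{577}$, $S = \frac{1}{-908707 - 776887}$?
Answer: $\frac{600071464}{577} \approx 1.04 \cdot 10^{6}$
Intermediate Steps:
$S = - \frac{1}{1685594}$ ($S = \frac{1}{-1685594} = - \frac{1}{1685594} \approx -5.9326 \cdot 10^{-7}$)
$k{\left(j \right)} = - \frac{356}{577}$ ($k{\left(j \right)} = - \frac{712 \cdot \frac{1}{577}}{2} = \left(- \frac{1}{2}\right) \frac{712}{577} = - \frac{356}{577}$)
$\frac{k{\left(-263 \right)}}{S} = - \frac{356}{577 \left(- \frac{1}{1685594}\right)} = \left(- \frac{356}{577}\right) \left(-1685594\right) = \frac{600071464}{577}$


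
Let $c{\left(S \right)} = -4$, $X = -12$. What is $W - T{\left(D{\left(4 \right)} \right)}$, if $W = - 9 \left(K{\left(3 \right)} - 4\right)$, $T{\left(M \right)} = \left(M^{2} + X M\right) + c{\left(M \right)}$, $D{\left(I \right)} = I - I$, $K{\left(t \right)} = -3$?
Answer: $67$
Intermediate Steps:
$D{\left(I \right)} = 0$
$T{\left(M \right)} = -4 + M^{2} - 12 M$ ($T{\left(M \right)} = \left(M^{2} - 12 M\right) - 4 = -4 + M^{2} - 12 M$)
$W = 63$ ($W = - 9 \left(-3 - 4\right) = \left(-9\right) \left(-7\right) = 63$)
$W - T{\left(D{\left(4 \right)} \right)} = 63 - \left(-4 + 0^{2} - 0\right) = 63 - \left(-4 + 0 + 0\right) = 63 - -4 = 63 + 4 = 67$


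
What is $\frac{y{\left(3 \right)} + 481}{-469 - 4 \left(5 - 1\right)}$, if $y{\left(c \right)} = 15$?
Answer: $- \frac{496}{485} \approx -1.0227$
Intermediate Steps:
$\frac{y{\left(3 \right)} + 481}{-469 - 4 \left(5 - 1\right)} = \frac{15 + 481}{-469 - 4 \left(5 - 1\right)} = \frac{496}{-469 - 16} = \frac{496}{-485} = 496 \left(- \frac{1}{485}\right) = - \frac{496}{485}$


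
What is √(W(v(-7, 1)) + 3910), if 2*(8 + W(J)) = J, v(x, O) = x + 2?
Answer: √15598/2 ≈ 62.446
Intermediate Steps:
v(x, O) = 2 + x
W(J) = -8 + J/2
√(W(v(-7, 1)) + 3910) = √((-8 + (2 - 7)/2) + 3910) = √((-8 + (½)*(-5)) + 3910) = √((-8 - 5/2) + 3910) = √(-21/2 + 3910) = √(7799/2) = √15598/2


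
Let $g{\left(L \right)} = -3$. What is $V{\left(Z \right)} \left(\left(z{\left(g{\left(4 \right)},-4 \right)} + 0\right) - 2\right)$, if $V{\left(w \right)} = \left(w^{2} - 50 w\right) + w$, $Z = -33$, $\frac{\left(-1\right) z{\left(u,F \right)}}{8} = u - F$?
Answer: $-27060$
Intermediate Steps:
$z{\left(u,F \right)} = - 8 u + 8 F$ ($z{\left(u,F \right)} = - 8 \left(u - F\right) = - 8 u + 8 F$)
$V{\left(w \right)} = w^{2} - 49 w$
$V{\left(Z \right)} \left(\left(z{\left(g{\left(4 \right)},-4 \right)} + 0\right) - 2\right) = - 33 \left(-49 - 33\right) \left(\left(\left(\left(-8\right) \left(-3\right) + 8 \left(-4\right)\right) + 0\right) - 2\right) = \left(-33\right) \left(-82\right) \left(\left(\left(24 - 32\right) + 0\right) - 2\right) = 2706 \left(\left(-8 + 0\right) - 2\right) = 2706 \left(-8 - 2\right) = 2706 \left(-10\right) = -27060$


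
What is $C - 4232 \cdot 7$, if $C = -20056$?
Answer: $-49680$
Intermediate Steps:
$C - 4232 \cdot 7 = -20056 - 4232 \cdot 7 = -20056 - 29624 = -49680$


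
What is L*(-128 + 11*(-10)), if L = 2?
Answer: -476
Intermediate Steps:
L*(-128 + 11*(-10)) = 2*(-128 + 11*(-10)) = 2*(-128 - 110) = 2*(-238) = -476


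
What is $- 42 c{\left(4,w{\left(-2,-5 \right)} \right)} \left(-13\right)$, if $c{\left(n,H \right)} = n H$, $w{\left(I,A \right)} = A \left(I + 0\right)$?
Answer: $21840$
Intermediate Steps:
$w{\left(I,A \right)} = A I$
$c{\left(n,H \right)} = H n$
$- 42 c{\left(4,w{\left(-2,-5 \right)} \right)} \left(-13\right) = - 42 \left(-5\right) \left(-2\right) 4 \left(-13\right) = - 42 \cdot 10 \cdot 4 \left(-13\right) = \left(-42\right) 40 \left(-13\right) = \left(-1680\right) \left(-13\right) = 21840$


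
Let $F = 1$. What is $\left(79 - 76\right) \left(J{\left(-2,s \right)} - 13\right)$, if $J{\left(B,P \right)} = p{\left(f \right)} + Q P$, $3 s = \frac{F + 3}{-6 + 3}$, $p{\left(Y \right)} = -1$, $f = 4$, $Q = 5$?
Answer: $- \frac{146}{3} \approx -48.667$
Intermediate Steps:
$s = - \frac{4}{9}$ ($s = \frac{\left(1 + 3\right) \frac{1}{-6 + 3}}{3} = \frac{4 \frac{1}{-3}}{3} = \frac{4 \left(- \frac{1}{3}\right)}{3} = \frac{1}{3} \left(- \frac{4}{3}\right) = - \frac{4}{9} \approx -0.44444$)
$J{\left(B,P \right)} = -1 + 5 P$
$\left(79 - 76\right) \left(J{\left(-2,s \right)} - 13\right) = \left(79 - 76\right) \left(\left(-1 + 5 \left(- \frac{4}{9}\right)\right) - 13\right) = 3 \left(\left(-1 - \frac{20}{9}\right) - 13\right) = 3 \left(- \frac{29}{9} - 13\right) = 3 \left(- \frac{146}{9}\right) = - \frac{146}{3}$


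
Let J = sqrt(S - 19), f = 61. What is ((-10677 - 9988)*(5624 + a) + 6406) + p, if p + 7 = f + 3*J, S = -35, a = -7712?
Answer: 43154980 + 9*I*sqrt(6) ≈ 4.3155e+7 + 22.045*I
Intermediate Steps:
J = 3*I*sqrt(6) (J = sqrt(-35 - 19) = sqrt(-54) = 3*I*sqrt(6) ≈ 7.3485*I)
p = 54 + 9*I*sqrt(6) (p = -7 + (61 + 3*(3*I*sqrt(6))) = -7 + (61 + 9*I*sqrt(6)) = 54 + 9*I*sqrt(6) ≈ 54.0 + 22.045*I)
((-10677 - 9988)*(5624 + a) + 6406) + p = ((-10677 - 9988)*(5624 - 7712) + 6406) + (54 + 9*I*sqrt(6)) = (-20665*(-2088) + 6406) + (54 + 9*I*sqrt(6)) = (43148520 + 6406) + (54 + 9*I*sqrt(6)) = 43154926 + (54 + 9*I*sqrt(6)) = 43154980 + 9*I*sqrt(6)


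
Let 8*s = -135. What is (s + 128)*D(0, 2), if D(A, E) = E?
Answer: 889/4 ≈ 222.25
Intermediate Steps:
s = -135/8 (s = (1/8)*(-135) = -135/8 ≈ -16.875)
(s + 128)*D(0, 2) = (-135/8 + 128)*2 = (889/8)*2 = 889/4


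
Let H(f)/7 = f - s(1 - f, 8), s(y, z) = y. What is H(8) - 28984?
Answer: -28879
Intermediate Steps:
H(f) = -7 + 14*f (H(f) = 7*(f - (1 - f)) = 7*(f + (-1 + f)) = 7*(-1 + 2*f) = -7 + 14*f)
H(8) - 28984 = (-7 + 14*8) - 28984 = (-7 + 112) - 28984 = 105 - 28984 = -28879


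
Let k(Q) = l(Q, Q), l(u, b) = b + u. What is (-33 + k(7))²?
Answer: 361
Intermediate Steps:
k(Q) = 2*Q (k(Q) = Q + Q = 2*Q)
(-33 + k(7))² = (-33 + 2*7)² = (-33 + 14)² = (-19)² = 361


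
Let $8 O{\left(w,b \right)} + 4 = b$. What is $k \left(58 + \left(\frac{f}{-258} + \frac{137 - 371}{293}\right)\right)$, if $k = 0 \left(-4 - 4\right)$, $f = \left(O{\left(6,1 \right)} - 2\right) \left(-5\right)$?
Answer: $0$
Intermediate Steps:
$O{\left(w,b \right)} = - \frac{1}{2} + \frac{b}{8}$
$f = \frac{95}{8}$ ($f = \left(\left(- \frac{1}{2} + \frac{1}{8} \cdot 1\right) - 2\right) \left(-5\right) = \left(\left(- \frac{1}{2} + \frac{1}{8}\right) - 2\right) \left(-5\right) = \left(- \frac{3}{8} - 2\right) \left(-5\right) = \left(- \frac{19}{8}\right) \left(-5\right) = \frac{95}{8} \approx 11.875$)
$k = 0$ ($k = 0 \left(-8\right) = 0$)
$k \left(58 + \left(\frac{f}{-258} + \frac{137 - 371}{293}\right)\right) = 0 \left(58 + \left(\frac{95}{8 \left(-258\right)} + \frac{137 - 371}{293}\right)\right) = 0 \left(58 + \left(\frac{95}{8} \left(- \frac{1}{258}\right) + \left(137 - 371\right) \frac{1}{293}\right)\right) = 0 \left(58 - \frac{510811}{604752}\right) = 0 \cdot \frac{34564805}{604752} = 0$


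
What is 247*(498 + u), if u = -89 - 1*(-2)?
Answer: 101517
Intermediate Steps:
u = -87 (u = -89 + 2 = -87)
247*(498 + u) = 247*(498 - 87) = 247*411 = 101517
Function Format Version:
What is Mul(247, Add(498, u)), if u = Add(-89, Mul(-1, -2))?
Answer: 101517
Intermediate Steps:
u = -87 (u = Add(-89, 2) = -87)
Mul(247, Add(498, u)) = Mul(247, Add(498, -87)) = Mul(247, 411) = 101517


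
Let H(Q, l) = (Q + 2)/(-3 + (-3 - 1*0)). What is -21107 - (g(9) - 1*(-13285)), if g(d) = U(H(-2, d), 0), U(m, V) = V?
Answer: -34392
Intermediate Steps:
H(Q, l) = -1/3 - Q/6 (H(Q, l) = (2 + Q)/(-3 + (-3 + 0)) = (2 + Q)/(-3 - 3) = (2 + Q)/(-6) = (2 + Q)*(-1/6) = -1/3 - Q/6)
g(d) = 0
-21107 - (g(9) - 1*(-13285)) = -21107 - (0 - 1*(-13285)) = -21107 - (0 + 13285) = -21107 - 1*13285 = -21107 - 13285 = -34392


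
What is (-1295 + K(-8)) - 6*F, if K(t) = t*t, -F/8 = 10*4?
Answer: 689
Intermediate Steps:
F = -320 (F = -80*4 = -8*40 = -320)
K(t) = t²
(-1295 + K(-8)) - 6*F = (-1295 + (-8)²) - 6*(-320) = (-1295 + 64) + 1920 = -1231 + 1920 = 689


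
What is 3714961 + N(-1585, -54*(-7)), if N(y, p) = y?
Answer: 3713376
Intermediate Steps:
3714961 + N(-1585, -54*(-7)) = 3714961 - 1585 = 3713376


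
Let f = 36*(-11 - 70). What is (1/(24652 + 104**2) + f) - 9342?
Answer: -434766743/35468 ≈ -12258.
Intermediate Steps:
f = -2916 (f = 36*(-81) = -2916)
(1/(24652 + 104**2) + f) - 9342 = (1/(24652 + 104**2) - 2916) - 9342 = (1/(24652 + 10816) - 2916) - 9342 = (1/35468 - 2916) - 9342 = -103424687/35468 - 9342 = -434766743/35468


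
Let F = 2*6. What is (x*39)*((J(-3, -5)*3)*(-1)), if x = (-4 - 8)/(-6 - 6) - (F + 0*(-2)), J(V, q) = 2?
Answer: 2574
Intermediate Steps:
F = 12
x = -11 (x = (-4 - 8)/(-6 - 6) - (12 + 0*(-2)) = -12/(-12) - (12 + 0) = -12*(-1/12) - 1*12 = 1 - 12 = -11)
(x*39)*((J(-3, -5)*3)*(-1)) = (-11*39)*((2*3)*(-1)) = -2574*(-1) = -429*(-6) = 2574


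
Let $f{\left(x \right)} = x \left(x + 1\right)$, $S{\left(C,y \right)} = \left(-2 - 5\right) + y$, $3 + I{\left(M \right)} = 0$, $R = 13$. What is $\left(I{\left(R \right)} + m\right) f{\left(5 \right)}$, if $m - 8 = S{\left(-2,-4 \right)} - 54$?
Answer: $-1800$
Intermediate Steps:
$I{\left(M \right)} = -3$ ($I{\left(M \right)} = -3 + 0 = -3$)
$S{\left(C,y \right)} = -7 + y$
$f{\left(x \right)} = x \left(1 + x\right)$
$m = -57$ ($m = 8 - 65 = -57$)
$\left(I{\left(R \right)} + m\right) f{\left(5 \right)} = \left(-3 - 57\right) 5 \left(1 + 5\right) = - 60 \cdot 5 \cdot 6 = \left(-60\right) 30 = -1800$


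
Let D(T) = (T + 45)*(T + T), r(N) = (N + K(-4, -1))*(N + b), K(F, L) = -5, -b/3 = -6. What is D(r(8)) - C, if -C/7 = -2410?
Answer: 2318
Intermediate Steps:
C = 16870 (C = -7*(-2410) = 16870)
b = 18 (b = -3*(-6) = 18)
r(N) = (-5 + N)*(18 + N) (r(N) = (N - 5)*(N + 18) = (-5 + N)*(18 + N))
D(T) = 2*T*(45 + T) (D(T) = (45 + T)*(2*T) = 2*T*(45 + T))
D(r(8)) - C = 2*(-90 + 8**2 + 13*8)*(45 + (-90 + 8**2 + 13*8)) - 1*16870 = 2*(-90 + 64 + 104)*(45 + (-90 + 64 + 104)) - 16870 = 2*78*(45 + 78) - 16870 = 2*78*123 - 16870 = 19188 - 16870 = 2318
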